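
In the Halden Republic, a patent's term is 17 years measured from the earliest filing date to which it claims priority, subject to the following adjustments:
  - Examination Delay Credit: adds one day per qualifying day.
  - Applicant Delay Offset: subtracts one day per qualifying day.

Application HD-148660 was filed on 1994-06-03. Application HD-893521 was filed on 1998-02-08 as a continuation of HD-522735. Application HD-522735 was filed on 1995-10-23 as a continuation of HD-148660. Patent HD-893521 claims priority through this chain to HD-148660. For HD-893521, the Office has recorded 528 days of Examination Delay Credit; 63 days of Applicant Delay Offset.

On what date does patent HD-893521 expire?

Earliest priority filing: 3 June 1994.
Base term: 3 June 1994 + 17 years → 3 June 2011.
Examination Delay Credit: +528 days → 12 November 2012.
Applicant Delay Offset: −63 days → 10 September 2012.

2012-09-10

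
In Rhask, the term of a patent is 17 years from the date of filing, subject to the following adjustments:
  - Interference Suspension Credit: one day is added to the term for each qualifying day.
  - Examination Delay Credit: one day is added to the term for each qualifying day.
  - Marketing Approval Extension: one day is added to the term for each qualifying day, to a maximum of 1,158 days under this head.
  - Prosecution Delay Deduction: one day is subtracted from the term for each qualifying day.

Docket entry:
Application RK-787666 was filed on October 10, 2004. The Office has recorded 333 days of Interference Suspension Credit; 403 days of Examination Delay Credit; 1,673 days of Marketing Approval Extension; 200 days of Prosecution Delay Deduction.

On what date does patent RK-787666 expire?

May 31, 2026

Base term: filing date + 17 years → 10 October 2021.
Interference Suspension Credit: +333 days → 8 September 2022.
Examination Delay Credit: +403 days → 16 October 2023.
Marketing Approval Extension: 1673 days claimed exceeds the 1158-day cap, so +1158 days → 17 December 2026.
Prosecution Delay Deduction: −200 days → 31 May 2026.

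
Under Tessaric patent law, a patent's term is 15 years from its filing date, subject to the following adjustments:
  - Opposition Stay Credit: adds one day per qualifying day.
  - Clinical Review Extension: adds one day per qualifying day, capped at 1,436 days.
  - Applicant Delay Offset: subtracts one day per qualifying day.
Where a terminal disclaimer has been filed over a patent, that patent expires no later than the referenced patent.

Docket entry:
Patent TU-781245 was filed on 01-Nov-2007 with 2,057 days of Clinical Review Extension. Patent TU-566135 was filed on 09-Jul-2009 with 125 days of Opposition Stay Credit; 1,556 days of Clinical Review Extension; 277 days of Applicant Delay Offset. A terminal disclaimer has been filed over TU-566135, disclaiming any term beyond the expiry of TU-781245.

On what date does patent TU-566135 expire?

2026-10-07

Natural term of TU-566135:
  Base: filing + 15 years → 9 July 2024.
  Opposition Stay Credit: +125 days → 11 November 2024.
  Clinical Review Extension: 1556 days claimed exceeds the 1436-day cap, so +1436 days → 17 October 2028.
  Applicant Delay Offset: −277 days → 14 January 2028.
Expiry of referenced patent TU-781245:
  Base: filing + 15 years → 1 November 2022.
  Clinical Review Extension: 2057 days claimed exceeds the 1436-day cap, so +1436 days → 7 October 2026.
Terminal disclaimer: TU-566135 expires on the earlier of 14 January 2028 and 7 October 2026.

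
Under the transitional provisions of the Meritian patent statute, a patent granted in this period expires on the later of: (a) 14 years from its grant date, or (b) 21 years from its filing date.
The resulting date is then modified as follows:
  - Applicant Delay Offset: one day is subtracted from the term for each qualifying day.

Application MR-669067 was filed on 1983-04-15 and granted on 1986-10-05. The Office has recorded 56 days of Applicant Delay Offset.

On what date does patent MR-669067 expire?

(a) grant + 14 years → 5 October 2000.
(b) filing + 21 years → 15 April 2004.
Later of the two: 15 April 2004.
Applicant Delay Offset: −56 days → 19 February 2004.

2004-02-19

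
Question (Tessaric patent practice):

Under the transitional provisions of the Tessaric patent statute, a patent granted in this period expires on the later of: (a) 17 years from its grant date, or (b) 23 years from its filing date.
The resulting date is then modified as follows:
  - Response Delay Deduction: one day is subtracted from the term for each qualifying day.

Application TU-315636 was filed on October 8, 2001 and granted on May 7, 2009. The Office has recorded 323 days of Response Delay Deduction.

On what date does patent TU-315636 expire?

(a) grant + 17 years → 7 May 2026.
(b) filing + 23 years → 8 October 2024.
Later of the two: 7 May 2026.
Response Delay Deduction: −323 days → 18 June 2025.

June 18, 2025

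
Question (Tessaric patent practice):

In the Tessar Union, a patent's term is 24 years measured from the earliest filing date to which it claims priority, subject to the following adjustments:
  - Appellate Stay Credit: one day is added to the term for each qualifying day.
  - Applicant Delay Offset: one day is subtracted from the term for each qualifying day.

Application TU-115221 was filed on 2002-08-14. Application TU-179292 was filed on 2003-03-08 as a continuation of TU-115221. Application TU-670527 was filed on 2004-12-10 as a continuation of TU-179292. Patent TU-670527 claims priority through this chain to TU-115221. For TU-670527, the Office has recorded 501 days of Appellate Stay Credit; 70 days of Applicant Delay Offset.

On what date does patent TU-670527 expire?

Earliest priority filing: 14 August 2002.
Base term: 14 August 2002 + 24 years → 14 August 2026.
Appellate Stay Credit: +501 days → 28 December 2027.
Applicant Delay Offset: −70 days → 19 October 2027.

October 19, 2027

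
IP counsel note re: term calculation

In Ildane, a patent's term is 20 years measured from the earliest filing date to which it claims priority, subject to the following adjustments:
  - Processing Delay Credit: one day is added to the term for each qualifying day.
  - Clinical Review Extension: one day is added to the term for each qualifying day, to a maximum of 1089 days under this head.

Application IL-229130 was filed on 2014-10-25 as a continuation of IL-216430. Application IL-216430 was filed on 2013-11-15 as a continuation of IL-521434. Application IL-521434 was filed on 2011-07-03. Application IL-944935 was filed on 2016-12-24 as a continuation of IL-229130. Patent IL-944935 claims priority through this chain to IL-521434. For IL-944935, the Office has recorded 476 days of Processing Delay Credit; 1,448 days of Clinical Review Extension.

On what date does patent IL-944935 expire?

2035-10-15

Earliest priority filing: 3 July 2011.
Base term: 3 July 2011 + 20 years → 3 July 2031.
Processing Delay Credit: +476 days → 21 October 2032.
Clinical Review Extension: 1448 days claimed exceeds the 1089-day cap, so +1089 days → 15 October 2035.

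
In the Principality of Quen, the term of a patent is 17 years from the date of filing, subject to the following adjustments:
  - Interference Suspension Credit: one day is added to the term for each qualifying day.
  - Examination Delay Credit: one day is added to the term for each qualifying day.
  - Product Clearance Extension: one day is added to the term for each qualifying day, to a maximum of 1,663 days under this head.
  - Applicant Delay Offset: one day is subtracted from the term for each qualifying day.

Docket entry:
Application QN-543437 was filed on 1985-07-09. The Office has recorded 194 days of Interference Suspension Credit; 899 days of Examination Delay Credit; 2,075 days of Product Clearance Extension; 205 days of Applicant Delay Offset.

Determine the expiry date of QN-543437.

July 3, 2009

Base term: filing date + 17 years → 9 July 2002.
Interference Suspension Credit: +194 days → 19 January 2003.
Examination Delay Credit: +899 days → 6 July 2005.
Product Clearance Extension: 2075 days claimed exceeds the 1663-day cap, so +1663 days → 24 January 2010.
Applicant Delay Offset: −205 days → 3 July 2009.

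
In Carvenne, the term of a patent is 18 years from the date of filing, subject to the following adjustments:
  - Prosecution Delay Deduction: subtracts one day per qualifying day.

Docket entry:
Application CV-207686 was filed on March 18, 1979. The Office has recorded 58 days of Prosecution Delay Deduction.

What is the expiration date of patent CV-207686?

1997-01-19

Base term: filing date + 18 years → 18 March 1997.
Prosecution Delay Deduction: −58 days → 19 January 1997.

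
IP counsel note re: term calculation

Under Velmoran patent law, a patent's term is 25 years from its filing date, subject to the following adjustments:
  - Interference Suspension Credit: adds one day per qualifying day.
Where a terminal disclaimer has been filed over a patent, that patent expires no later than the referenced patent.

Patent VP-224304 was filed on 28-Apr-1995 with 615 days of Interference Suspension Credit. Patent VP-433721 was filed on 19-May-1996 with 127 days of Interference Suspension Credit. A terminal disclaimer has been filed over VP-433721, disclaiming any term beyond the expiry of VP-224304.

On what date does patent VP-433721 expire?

September 23, 2021

Natural term of VP-433721:
  Base: filing + 25 years → 19 May 2021.
  Interference Suspension Credit: +127 days → 23 September 2021.
Expiry of referenced patent VP-224304:
  Base: filing + 25 years → 28 April 2020.
  Interference Suspension Credit: +615 days → 3 January 2022.
Terminal disclaimer: VP-433721 expires on the earlier of 23 September 2021 and 3 January 2022.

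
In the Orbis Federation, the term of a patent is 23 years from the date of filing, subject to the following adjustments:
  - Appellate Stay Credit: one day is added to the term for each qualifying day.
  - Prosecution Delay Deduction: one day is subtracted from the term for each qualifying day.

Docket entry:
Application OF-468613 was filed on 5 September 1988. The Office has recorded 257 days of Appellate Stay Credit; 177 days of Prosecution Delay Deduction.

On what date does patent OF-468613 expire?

Base term: filing date + 23 years → 5 September 2011.
Appellate Stay Credit: +257 days → 19 May 2012.
Prosecution Delay Deduction: −177 days → 24 November 2011.

November 24, 2011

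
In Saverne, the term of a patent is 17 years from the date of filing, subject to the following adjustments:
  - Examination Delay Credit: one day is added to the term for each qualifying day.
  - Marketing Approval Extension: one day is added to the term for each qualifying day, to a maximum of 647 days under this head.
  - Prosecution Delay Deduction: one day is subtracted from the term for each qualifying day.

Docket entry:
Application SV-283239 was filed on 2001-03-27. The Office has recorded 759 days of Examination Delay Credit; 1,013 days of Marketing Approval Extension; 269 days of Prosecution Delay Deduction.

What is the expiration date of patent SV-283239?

May 7, 2021

Base term: filing date + 17 years → 27 March 2018.
Examination Delay Credit: +759 days → 24 April 2020.
Marketing Approval Extension: 1013 days claimed exceeds the 647-day cap, so +647 days → 31 January 2022.
Prosecution Delay Deduction: −269 days → 7 May 2021.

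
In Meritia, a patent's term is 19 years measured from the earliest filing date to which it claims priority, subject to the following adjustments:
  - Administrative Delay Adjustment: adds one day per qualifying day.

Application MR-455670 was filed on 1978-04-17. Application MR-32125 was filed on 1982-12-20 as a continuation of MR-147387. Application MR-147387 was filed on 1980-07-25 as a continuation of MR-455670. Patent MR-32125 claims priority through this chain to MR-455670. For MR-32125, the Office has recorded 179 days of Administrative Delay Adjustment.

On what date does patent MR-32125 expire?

October 13, 1997

Earliest priority filing: 17 April 1978.
Base term: 17 April 1978 + 19 years → 17 April 1997.
Administrative Delay Adjustment: +179 days → 13 October 1997.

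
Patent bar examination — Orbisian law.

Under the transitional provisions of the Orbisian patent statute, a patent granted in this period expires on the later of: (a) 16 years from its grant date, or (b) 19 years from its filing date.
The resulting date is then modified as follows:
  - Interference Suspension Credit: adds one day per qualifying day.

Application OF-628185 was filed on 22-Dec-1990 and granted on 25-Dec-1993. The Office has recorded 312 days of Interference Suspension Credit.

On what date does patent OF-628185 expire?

2010-11-02

(a) grant + 16 years → 25 December 2009.
(b) filing + 19 years → 22 December 2009.
Later of the two: 25 December 2009.
Interference Suspension Credit: +312 days → 2 November 2010.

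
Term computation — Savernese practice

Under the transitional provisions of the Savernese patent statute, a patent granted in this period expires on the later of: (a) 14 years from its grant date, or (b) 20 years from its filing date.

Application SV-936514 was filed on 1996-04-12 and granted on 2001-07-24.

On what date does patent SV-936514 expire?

April 12, 2016

(a) grant + 14 years → 24 July 2015.
(b) filing + 20 years → 12 April 2016.
Later of the two: 12 April 2016.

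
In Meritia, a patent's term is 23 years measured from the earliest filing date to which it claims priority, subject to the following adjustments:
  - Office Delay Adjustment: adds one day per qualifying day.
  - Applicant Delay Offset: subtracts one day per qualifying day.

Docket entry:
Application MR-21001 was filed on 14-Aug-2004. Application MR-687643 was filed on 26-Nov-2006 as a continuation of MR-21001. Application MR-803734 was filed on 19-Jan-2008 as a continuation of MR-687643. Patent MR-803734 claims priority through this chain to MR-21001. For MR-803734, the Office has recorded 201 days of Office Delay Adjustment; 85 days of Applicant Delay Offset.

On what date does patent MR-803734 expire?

2027-12-08

Earliest priority filing: 14 August 2004.
Base term: 14 August 2004 + 23 years → 14 August 2027.
Office Delay Adjustment: +201 days → 2 March 2028.
Applicant Delay Offset: −85 days → 8 December 2027.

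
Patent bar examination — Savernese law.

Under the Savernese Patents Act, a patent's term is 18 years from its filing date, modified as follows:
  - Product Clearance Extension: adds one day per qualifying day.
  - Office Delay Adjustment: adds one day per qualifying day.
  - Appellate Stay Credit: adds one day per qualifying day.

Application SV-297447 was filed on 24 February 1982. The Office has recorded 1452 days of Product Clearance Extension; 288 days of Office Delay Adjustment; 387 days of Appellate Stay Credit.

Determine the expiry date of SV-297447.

2005-12-21

Base term: filing date + 18 years → 24 February 2000.
Product Clearance Extension: +1452 days → 15 February 2004.
Office Delay Adjustment: +288 days → 29 November 2004.
Appellate Stay Credit: +387 days → 21 December 2005.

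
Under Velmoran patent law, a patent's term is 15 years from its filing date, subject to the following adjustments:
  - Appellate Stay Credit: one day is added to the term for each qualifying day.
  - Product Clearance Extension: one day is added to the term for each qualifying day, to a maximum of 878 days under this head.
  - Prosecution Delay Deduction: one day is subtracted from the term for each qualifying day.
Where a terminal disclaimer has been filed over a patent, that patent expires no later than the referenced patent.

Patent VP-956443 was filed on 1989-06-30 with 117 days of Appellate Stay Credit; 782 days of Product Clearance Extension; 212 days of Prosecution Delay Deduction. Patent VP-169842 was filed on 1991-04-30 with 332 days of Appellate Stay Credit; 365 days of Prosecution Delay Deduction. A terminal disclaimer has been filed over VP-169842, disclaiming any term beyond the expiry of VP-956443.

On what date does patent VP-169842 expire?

2006-03-28

Natural term of VP-169842:
  Base: filing + 15 years → 30 April 2006.
  Appellate Stay Credit: +332 days → 28 March 2007.
  Prosecution Delay Deduction: −365 days → 28 March 2006.
Expiry of referenced patent VP-956443:
  Base: filing + 15 years → 30 June 2004.
  Appellate Stay Credit: +117 days → 25 October 2004.
  Product Clearance Extension: 782 days (within the 878-day cap) → +782 days → 16 December 2006.
  Prosecution Delay Deduction: −212 days → 18 May 2006.
Terminal disclaimer: VP-169842 expires on the earlier of 28 March 2006 and 18 May 2006.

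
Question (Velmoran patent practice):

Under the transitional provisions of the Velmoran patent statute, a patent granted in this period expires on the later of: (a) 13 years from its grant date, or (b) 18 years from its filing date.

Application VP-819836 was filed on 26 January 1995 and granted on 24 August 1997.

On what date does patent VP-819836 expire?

(a) grant + 13 years → 24 August 2010.
(b) filing + 18 years → 26 January 2013.
Later of the two: 26 January 2013.

2013-01-26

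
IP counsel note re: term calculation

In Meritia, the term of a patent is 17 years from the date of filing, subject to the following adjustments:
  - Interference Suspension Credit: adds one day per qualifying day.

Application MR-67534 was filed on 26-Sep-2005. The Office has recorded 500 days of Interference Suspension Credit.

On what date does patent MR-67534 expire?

2024-02-08

Base term: filing date + 17 years → 26 September 2022.
Interference Suspension Credit: +500 days → 8 February 2024.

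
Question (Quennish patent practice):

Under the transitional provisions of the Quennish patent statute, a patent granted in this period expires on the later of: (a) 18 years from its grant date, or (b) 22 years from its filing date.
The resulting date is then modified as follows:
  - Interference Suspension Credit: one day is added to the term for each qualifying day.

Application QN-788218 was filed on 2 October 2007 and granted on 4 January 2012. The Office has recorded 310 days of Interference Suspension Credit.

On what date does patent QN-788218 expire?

(a) grant + 18 years → 4 January 2030.
(b) filing + 22 years → 2 October 2029.
Later of the two: 4 January 2030.
Interference Suspension Credit: +310 days → 10 November 2030.

November 10, 2030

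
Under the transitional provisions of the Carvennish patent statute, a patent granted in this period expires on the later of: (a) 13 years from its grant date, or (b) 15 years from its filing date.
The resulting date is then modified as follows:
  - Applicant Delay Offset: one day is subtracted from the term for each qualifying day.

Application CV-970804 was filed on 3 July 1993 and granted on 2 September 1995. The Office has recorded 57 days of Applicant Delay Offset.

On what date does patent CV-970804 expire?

July 7, 2008

(a) grant + 13 years → 2 September 2008.
(b) filing + 15 years → 3 July 2008.
Later of the two: 2 September 2008.
Applicant Delay Offset: −57 days → 7 July 2008.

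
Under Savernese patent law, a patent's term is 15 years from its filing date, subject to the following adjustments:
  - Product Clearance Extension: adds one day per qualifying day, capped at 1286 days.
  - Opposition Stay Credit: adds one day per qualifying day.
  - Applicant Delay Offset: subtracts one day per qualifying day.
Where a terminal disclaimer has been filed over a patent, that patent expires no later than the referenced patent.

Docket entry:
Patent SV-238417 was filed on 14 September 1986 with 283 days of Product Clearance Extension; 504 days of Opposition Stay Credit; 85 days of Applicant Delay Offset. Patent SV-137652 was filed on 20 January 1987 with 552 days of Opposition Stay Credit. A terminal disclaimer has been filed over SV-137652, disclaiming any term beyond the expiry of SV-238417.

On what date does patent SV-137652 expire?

Natural term of SV-137652:
  Base: filing + 15 years → 20 January 2002.
  Opposition Stay Credit: +552 days → 26 July 2003.
Expiry of referenced patent SV-238417:
  Base: filing + 15 years → 14 September 2001.
  Product Clearance Extension: 283 days (within the 1286-day cap) → +283 days → 24 June 2002.
  Opposition Stay Credit: +504 days → 10 November 2003.
  Applicant Delay Offset: −85 days → 17 August 2003.
Terminal disclaimer: SV-137652 expires on the earlier of 26 July 2003 and 17 August 2003.

2003-07-26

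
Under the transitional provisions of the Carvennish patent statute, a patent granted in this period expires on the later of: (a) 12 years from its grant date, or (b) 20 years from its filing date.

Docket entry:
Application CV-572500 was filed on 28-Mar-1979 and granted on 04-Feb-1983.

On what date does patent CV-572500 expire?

(a) grant + 12 years → 4 February 1995.
(b) filing + 20 years → 28 March 1999.
Later of the two: 28 March 1999.

1999-03-28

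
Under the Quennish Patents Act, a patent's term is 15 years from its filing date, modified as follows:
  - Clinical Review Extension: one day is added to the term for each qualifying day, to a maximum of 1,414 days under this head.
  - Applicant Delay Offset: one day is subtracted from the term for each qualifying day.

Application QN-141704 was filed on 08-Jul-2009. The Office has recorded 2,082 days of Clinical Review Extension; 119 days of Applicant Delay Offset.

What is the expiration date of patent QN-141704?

January 24, 2028

Base term: filing date + 15 years → 8 July 2024.
Clinical Review Extension: 2082 days claimed exceeds the 1414-day cap, so +1414 days → 22 May 2028.
Applicant Delay Offset: −119 days → 24 January 2028.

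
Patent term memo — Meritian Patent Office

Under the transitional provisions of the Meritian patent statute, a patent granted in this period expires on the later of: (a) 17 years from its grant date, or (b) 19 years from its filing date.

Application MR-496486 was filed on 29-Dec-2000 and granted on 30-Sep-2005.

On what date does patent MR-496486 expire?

September 30, 2022

(a) grant + 17 years → 30 September 2022.
(b) filing + 19 years → 29 December 2019.
Later of the two: 30 September 2022.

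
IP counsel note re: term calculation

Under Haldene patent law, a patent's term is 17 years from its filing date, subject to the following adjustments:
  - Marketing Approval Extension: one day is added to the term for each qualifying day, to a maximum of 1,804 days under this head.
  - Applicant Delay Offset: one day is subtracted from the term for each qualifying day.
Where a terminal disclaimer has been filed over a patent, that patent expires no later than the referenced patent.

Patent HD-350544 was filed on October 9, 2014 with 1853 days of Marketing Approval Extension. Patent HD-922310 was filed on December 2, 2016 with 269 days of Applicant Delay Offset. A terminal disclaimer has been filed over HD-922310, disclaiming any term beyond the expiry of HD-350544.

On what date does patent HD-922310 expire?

2033-03-08

Natural term of HD-922310:
  Base: filing + 17 years → 2 December 2033.
  Applicant Delay Offset: −269 days → 8 March 2033.
Expiry of referenced patent HD-350544:
  Base: filing + 17 years → 9 October 2031.
  Marketing Approval Extension: 1853 days claimed exceeds the 1804-day cap, so +1804 days → 16 September 2036.
Terminal disclaimer: HD-922310 expires on the earlier of 8 March 2033 and 16 September 2036.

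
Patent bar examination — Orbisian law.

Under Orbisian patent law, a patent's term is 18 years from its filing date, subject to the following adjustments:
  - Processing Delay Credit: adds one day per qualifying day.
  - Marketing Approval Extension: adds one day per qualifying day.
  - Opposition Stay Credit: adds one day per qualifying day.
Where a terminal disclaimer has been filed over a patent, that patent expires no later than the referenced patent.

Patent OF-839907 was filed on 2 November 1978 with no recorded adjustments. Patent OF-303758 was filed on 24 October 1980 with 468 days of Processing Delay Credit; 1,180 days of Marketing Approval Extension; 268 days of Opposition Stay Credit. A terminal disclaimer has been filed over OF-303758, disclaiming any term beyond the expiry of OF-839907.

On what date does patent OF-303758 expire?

November 2, 1996

Natural term of OF-303758:
  Base: filing + 18 years → 24 October 1998.
  Processing Delay Credit: +468 days → 4 February 2000.
  Marketing Approval Extension: +1180 days → 29 April 2003.
  Opposition Stay Credit: +268 days → 22 January 2004.
Expiry of referenced patent OF-839907:
  Base: filing + 18 years → 2 November 1996.
Terminal disclaimer: OF-303758 expires on the earlier of 22 January 2004 and 2 November 1996.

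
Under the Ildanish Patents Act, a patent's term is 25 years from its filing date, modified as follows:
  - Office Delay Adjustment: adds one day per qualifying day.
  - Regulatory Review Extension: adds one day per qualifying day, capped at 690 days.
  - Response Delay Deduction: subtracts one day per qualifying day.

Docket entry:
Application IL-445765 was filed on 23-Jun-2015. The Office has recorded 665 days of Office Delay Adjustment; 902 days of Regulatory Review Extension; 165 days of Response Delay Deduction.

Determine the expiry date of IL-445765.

Base term: filing date + 25 years → 23 June 2040.
Office Delay Adjustment: +665 days → 19 April 2042.
Regulatory Review Extension: 902 days claimed exceeds the 690-day cap, so +690 days → 9 March 2044.
Response Delay Deduction: −165 days → 26 September 2043.

2043-09-26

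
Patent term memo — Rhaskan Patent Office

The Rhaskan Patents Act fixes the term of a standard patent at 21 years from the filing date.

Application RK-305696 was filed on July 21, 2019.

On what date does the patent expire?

Filing date + 21 years → 21 July 2040.

July 21, 2040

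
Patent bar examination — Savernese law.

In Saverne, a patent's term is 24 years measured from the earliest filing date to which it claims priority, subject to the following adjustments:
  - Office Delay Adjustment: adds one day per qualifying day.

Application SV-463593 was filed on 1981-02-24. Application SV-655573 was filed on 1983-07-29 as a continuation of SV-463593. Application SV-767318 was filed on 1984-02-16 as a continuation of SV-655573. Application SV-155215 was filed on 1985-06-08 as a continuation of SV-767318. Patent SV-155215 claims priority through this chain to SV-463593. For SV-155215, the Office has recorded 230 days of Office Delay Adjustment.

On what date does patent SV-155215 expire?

Earliest priority filing: 24 February 1981.
Base term: 24 February 1981 + 24 years → 24 February 2005.
Office Delay Adjustment: +230 days → 12 October 2005.

2005-10-12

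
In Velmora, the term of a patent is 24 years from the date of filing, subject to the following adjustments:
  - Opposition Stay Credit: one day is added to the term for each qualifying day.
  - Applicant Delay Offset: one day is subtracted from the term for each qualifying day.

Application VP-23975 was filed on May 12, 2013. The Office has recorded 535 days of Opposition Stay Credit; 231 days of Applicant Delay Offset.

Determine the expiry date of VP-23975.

2038-03-12

Base term: filing date + 24 years → 12 May 2037.
Opposition Stay Credit: +535 days → 29 October 2038.
Applicant Delay Offset: −231 days → 12 March 2038.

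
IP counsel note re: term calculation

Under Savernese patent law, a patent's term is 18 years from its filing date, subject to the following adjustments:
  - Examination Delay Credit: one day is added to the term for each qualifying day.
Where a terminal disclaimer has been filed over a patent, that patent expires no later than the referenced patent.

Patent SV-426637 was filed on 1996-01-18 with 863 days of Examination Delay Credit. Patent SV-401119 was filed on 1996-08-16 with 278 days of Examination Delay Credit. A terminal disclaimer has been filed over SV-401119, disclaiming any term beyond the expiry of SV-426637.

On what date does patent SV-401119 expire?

2015-05-21

Natural term of SV-401119:
  Base: filing + 18 years → 16 August 2014.
  Examination Delay Credit: +278 days → 21 May 2015.
Expiry of referenced patent SV-426637:
  Base: filing + 18 years → 18 January 2014.
  Examination Delay Credit: +863 days → 30 May 2016.
Terminal disclaimer: SV-401119 expires on the earlier of 21 May 2015 and 30 May 2016.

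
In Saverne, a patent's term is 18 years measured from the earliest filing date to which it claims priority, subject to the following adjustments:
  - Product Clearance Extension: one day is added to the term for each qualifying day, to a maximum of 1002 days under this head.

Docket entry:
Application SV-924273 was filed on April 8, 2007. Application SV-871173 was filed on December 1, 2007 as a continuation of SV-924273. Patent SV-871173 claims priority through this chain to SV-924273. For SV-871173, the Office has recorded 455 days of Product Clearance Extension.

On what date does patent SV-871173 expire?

Earliest priority filing: 8 April 2007.
Base term: 8 April 2007 + 18 years → 8 April 2025.
Product Clearance Extension: 455 days (within the 1002-day cap) → +455 days → 7 July 2026.

2026-07-07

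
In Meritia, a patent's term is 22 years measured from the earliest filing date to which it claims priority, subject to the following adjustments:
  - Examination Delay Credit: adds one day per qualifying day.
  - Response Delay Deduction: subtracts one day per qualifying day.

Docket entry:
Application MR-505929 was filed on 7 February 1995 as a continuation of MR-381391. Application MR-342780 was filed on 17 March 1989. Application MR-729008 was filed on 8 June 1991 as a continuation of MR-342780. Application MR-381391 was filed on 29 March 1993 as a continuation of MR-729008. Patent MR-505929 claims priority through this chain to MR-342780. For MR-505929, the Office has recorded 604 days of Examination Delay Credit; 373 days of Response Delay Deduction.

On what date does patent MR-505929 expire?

November 3, 2011

Earliest priority filing: 17 March 1989.
Base term: 17 March 1989 + 22 years → 17 March 2011.
Examination Delay Credit: +604 days → 10 November 2012.
Response Delay Deduction: −373 days → 3 November 2011.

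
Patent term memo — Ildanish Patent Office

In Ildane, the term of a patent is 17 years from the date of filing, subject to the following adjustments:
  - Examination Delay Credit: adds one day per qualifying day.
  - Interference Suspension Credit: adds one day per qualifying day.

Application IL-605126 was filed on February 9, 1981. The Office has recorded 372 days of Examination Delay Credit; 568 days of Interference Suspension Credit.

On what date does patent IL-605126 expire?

2000-09-06

Base term: filing date + 17 years → 9 February 1998.
Examination Delay Credit: +372 days → 16 February 1999.
Interference Suspension Credit: +568 days → 6 September 2000.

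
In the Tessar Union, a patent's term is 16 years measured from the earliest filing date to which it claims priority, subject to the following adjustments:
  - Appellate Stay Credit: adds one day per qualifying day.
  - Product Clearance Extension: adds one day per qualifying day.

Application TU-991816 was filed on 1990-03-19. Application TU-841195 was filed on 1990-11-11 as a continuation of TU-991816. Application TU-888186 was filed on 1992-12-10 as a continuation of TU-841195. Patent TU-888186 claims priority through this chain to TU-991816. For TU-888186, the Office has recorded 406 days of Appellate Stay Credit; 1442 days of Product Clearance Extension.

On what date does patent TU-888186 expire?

Earliest priority filing: 19 March 1990.
Base term: 19 March 1990 + 16 years → 19 March 2006.
Appellate Stay Credit: +406 days → 29 April 2007.
Product Clearance Extension: +1442 days → 10 April 2011.

2011-04-10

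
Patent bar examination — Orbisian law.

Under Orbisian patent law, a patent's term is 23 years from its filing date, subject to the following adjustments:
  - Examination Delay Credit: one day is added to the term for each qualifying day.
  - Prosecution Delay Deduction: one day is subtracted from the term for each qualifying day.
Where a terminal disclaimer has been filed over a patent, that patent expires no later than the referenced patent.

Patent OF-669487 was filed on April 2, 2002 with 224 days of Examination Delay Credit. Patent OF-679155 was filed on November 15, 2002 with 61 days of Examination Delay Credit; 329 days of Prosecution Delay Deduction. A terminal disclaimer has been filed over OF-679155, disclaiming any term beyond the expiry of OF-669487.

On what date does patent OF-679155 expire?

Natural term of OF-679155:
  Base: filing + 23 years → 15 November 2025.
  Examination Delay Credit: +61 days → 15 January 2026.
  Prosecution Delay Deduction: −329 days → 20 February 2025.
Expiry of referenced patent OF-669487:
  Base: filing + 23 years → 2 April 2025.
  Examination Delay Credit: +224 days → 12 November 2025.
Terminal disclaimer: OF-679155 expires on the earlier of 20 February 2025 and 12 November 2025.

2025-02-20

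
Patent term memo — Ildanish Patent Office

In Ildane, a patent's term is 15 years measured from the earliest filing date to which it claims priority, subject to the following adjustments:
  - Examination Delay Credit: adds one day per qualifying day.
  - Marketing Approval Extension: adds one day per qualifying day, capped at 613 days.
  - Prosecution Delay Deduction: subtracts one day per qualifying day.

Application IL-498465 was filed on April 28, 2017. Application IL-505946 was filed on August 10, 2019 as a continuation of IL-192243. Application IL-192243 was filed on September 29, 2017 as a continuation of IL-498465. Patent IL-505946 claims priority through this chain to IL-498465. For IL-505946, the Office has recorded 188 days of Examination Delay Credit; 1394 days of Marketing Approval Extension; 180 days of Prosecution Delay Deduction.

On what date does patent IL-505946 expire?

2034-01-09

Earliest priority filing: 28 April 2017.
Base term: 28 April 2017 + 15 years → 28 April 2032.
Examination Delay Credit: +188 days → 2 November 2032.
Marketing Approval Extension: 1394 days claimed exceeds the 613-day cap, so +613 days → 8 July 2034.
Prosecution Delay Deduction: −180 days → 9 January 2034.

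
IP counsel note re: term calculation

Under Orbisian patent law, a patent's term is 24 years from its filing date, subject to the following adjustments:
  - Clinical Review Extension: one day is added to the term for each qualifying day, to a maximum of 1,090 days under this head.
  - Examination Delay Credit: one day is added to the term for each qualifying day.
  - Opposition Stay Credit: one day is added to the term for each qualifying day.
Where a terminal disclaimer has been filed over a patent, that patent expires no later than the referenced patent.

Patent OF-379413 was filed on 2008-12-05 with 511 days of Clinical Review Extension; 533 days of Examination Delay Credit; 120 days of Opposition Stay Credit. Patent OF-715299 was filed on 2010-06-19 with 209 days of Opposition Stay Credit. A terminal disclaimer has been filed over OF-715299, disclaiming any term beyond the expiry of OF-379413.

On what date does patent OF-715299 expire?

2035-01-14

Natural term of OF-715299:
  Base: filing + 24 years → 19 June 2034.
  Opposition Stay Credit: +209 days → 14 January 2035.
Expiry of referenced patent OF-379413:
  Base: filing + 24 years → 5 December 2032.
  Clinical Review Extension: 511 days (within the 1090-day cap) → +511 days → 30 April 2034.
  Examination Delay Credit: +533 days → 15 October 2035.
  Opposition Stay Credit: +120 days → 12 February 2036.
Terminal disclaimer: OF-715299 expires on the earlier of 14 January 2035 and 12 February 2036.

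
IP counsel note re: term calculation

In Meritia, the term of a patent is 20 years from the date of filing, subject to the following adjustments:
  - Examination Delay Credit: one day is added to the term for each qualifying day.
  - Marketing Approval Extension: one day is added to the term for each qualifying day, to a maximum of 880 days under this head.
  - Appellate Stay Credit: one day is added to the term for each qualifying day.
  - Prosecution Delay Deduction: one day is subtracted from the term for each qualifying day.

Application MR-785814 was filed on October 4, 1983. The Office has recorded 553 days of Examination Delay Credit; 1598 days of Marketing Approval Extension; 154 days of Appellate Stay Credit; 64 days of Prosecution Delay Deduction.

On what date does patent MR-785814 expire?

Base term: filing date + 20 years → 4 October 2003.
Examination Delay Credit: +553 days → 9 April 2005.
Marketing Approval Extension: 1598 days claimed exceeds the 880-day cap, so +880 days → 6 September 2007.
Appellate Stay Credit: +154 days → 7 February 2008.
Prosecution Delay Deduction: −64 days → 5 December 2007.

2007-12-05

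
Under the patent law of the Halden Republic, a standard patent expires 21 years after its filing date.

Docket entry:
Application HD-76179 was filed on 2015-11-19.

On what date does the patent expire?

Filing date + 21 years → 19 November 2036.

November 19, 2036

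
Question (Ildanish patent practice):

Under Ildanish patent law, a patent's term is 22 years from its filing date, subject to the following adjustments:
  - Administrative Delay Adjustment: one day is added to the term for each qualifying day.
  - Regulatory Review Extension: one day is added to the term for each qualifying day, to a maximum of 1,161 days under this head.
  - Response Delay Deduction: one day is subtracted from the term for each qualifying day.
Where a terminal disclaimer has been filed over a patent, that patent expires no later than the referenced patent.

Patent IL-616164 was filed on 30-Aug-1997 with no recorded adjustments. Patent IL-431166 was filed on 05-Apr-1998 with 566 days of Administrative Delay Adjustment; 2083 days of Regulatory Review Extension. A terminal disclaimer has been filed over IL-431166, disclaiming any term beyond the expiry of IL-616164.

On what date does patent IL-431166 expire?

Natural term of IL-431166:
  Base: filing + 22 years → 5 April 2020.
  Administrative Delay Adjustment: +566 days → 23 October 2021.
  Regulatory Review Extension: 2083 days claimed exceeds the 1161-day cap, so +1161 days → 27 December 2024.
Expiry of referenced patent IL-616164:
  Base: filing + 22 years → 30 August 2019.
Terminal disclaimer: IL-431166 expires on the earlier of 27 December 2024 and 30 August 2019.

August 30, 2019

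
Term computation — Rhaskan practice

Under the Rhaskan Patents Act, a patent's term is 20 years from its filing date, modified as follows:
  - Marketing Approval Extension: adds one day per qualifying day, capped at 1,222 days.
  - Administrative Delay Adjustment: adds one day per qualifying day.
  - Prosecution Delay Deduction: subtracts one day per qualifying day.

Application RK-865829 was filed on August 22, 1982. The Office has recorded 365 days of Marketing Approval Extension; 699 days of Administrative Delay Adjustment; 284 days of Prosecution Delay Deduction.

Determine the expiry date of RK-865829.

Base term: filing date + 20 years → 22 August 2002.
Marketing Approval Extension: 365 days (within the 1222-day cap) → +365 days → 22 August 2003.
Administrative Delay Adjustment: +699 days → 21 July 2005.
Prosecution Delay Deduction: −284 days → 10 October 2004.

October 10, 2004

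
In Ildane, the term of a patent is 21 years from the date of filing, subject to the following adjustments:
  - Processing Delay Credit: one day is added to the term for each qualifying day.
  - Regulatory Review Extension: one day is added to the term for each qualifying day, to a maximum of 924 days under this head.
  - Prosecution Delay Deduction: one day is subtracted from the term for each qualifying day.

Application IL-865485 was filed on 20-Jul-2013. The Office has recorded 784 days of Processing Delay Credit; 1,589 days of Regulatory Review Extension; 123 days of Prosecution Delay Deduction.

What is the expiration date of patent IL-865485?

2038-11-21

Base term: filing date + 21 years → 20 July 2034.
Processing Delay Credit: +784 days → 11 September 2036.
Regulatory Review Extension: 1589 days claimed exceeds the 924-day cap, so +924 days → 24 March 2039.
Prosecution Delay Deduction: −123 days → 21 November 2038.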